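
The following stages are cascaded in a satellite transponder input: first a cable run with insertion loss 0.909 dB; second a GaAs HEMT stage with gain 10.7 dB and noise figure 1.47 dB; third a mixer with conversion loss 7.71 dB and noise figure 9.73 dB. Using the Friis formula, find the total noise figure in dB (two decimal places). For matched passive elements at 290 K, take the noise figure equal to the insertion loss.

4.17 dB

Convert to linear (a loss of L dB is a gain of −L dB): F_i = 10^(NF_i/10), G_i = 10^(G_i,dB/10)
  Stage 1: F_1 = 10^(0.909/10) = 1.233, G_1 = 10^(−0.909/10) = 0.8111
  Stage 2: F_2 = 10^(1.47/10) = 1.403, G_2 = 10^(10.7/10) = 11.75
  Stage 3: F_3 = 10^(9.73/10) = 9.397, G_3 = 10^(−7.71/10) = 0.1694
Friis cascade:
  F = 1.233 + (1.403 − 1)/0.8111 + (9.397 − 1)/9.530 = 2.611
NF = 10 log₁₀(2.611) = 4.17 dB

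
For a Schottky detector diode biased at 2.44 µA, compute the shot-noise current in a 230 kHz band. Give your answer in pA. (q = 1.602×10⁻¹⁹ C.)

I_n = √(2qI·B)
2qI·B = 2 × 1.602×10⁻¹⁹ × 2.44×10⁻⁶ × 2.30×10⁵ = 1.80×10⁻¹⁹ A²
I_n = √(1.80×10⁻¹⁹) = 4.24×10⁻¹⁰ A = 424 pA

424 pA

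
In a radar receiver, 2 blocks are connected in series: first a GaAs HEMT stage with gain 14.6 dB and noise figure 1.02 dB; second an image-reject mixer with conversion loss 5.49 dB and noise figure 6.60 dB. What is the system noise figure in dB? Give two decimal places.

1.43 dB

Convert to linear (a loss of L dB is a gain of −L dB): F_i = 10^(NF_i/10), G_i = 10^(G_i,dB/10)
  Stage 1: F_1 = 10^(1.02/10) = 1.265, G_1 = 10^(14.6/10) = 28.84
  Stage 2: F_2 = 10^(6.60/10) = 4.571, G_2 = 10^(−5.49/10) = 0.2825
Friis cascade:
  F = 1.265 + (4.571 − 1)/28.84 = 1.389
NF = 10 log₁₀(1.389) = 1.43 dB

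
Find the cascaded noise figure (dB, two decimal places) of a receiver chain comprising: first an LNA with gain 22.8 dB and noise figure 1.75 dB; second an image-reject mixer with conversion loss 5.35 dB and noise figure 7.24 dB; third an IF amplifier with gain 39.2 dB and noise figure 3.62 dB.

1.88 dB

Convert to linear (a loss of L dB is a gain of −L dB): F_i = 10^(NF_i/10), G_i = 10^(G_i,dB/10)
  Stage 1: F_1 = 10^(1.75/10) = 1.496, G_1 = 10^(22.8/10) = 190.5
  Stage 2: F_2 = 10^(7.24/10) = 5.297, G_2 = 10^(−5.35/10) = 0.2917
  Stage 3: F_3 = 10^(3.62/10) = 2.301, G_3 = 10^(39.2/10) = 8318
Friis cascade:
  F = 1.496 + (5.297 − 1)/190.5 + (2.301 − 1)/55.59 = 1.542
NF = 10 log₁₀(1.542) = 1.88 dB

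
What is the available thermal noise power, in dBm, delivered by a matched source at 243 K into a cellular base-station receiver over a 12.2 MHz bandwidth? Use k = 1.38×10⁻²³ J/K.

P_n = kTB = 1.38×10⁻²³ × 243 × 1.22×10⁷ = 4.09×10⁻¹⁴ W
In dBm: 10 log₁₀(4.09×10⁻¹⁴ / 10⁻³) = −103.9 dBm

−103.9 dBm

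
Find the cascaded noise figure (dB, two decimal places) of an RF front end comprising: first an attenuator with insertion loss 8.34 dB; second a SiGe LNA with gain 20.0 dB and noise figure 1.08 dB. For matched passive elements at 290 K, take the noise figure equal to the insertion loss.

9.42 dB

Convert to linear (a loss of L dB is a gain of −L dB): F_i = 10^(NF_i/10), G_i = 10^(G_i,dB/10)
  Stage 1: F_1 = 10^(8.34/10) = 6.823, G_1 = 10^(−8.34/10) = 0.1466
  Stage 2: F_2 = 10^(1.08/10) = 1.282, G_2 = 10^(20.0/10) = 100.0
Friis cascade:
  F = 6.823 + (1.282 − 1)/0.1466 = 8.750
NF = 10 log₁₀(8.750) = 9.42 dB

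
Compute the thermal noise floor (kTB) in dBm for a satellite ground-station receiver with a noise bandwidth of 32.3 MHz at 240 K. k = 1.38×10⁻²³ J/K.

−99.7 dBm

P_n = kTB = 1.38×10⁻²³ × 240 × 3.23×10⁷ = 1.07×10⁻¹³ W
In dBm: 10 log₁₀(1.07×10⁻¹³ / 10⁻³) = −99.7 dBm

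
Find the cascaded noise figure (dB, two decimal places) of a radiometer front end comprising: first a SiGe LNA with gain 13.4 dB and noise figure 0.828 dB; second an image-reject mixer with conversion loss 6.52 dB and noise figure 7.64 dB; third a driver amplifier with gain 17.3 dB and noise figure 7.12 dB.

Convert to linear (a loss of L dB is a gain of −L dB): F_i = 10^(NF_i/10), G_i = 10^(G_i,dB/10)
  Stage 1: F_1 = 10^(0.828/10) = 1.210, G_1 = 10^(13.4/10) = 21.88
  Stage 2: F_2 = 10^(7.64/10) = 5.808, G_2 = 10^(−6.52/10) = 0.2228
  Stage 3: F_3 = 10^(7.12/10) = 5.152, G_3 = 10^(17.3/10) = 53.70
Friis cascade:
  F = 1.210 + (5.808 − 1)/21.88 + (5.152 − 1)/4.875 = 2.281
NF = 10 log₁₀(2.281) = 3.58 dB

3.58 dB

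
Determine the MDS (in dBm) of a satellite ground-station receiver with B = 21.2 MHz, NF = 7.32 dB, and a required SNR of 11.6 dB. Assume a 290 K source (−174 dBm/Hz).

Sensitivity = −174 + 10 log₁₀(B) + NF + SNR_min
= −174 + 73.26 + 7.32 + 11.6
= −81.82 dBm → −81.8 dBm

−81.8 dBm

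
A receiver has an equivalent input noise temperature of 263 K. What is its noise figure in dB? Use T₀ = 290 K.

F = 1 + T_e/T₀ = 1 + 263/290 = 1.9069
NF = 10 log₁₀(1.9069) = 2.80 dB

2.80 dB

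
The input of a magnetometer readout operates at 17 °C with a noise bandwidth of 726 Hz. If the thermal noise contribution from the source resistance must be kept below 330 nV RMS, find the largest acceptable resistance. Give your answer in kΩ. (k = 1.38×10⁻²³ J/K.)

T = 17 °C + 273.15 = 290.15 K
Johnson–Nyquist: V_n = √(4kTRB) ⇒ R = V_n² / (4kTB)
4kTB = 4 × 1.38×10⁻²³ × 290.15 × 7.26×10² = 1.16×10⁻¹⁷
R = (3.30×10⁻⁷)² / 1.16×10⁻¹⁷ = 9.37×10³ Ω = 9.37 kΩ

9.37 kΩ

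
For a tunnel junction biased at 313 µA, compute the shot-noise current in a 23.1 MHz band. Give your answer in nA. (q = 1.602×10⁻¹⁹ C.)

I_n = √(2qI·B)
2qI·B = 2 × 1.602×10⁻¹⁹ × 3.13×10⁻⁴ × 2.31×10⁷ = 2.32×10⁻¹⁵ A²
I_n = √(2.32×10⁻¹⁵) = 4.81×10⁻⁸ A = 48.1 nA

48.1 nA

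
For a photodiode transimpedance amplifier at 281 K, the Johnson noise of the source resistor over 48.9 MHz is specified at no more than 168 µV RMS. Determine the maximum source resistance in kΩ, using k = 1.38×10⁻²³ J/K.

37.2 kΩ

Johnson–Nyquist: V_n = √(4kTRB) ⇒ R = V_n² / (4kTB)
4kTB = 4 × 1.38×10⁻²³ × 281 × 4.89×10⁷ = 7.58×10⁻¹³
R = (1.68×10⁻⁴)² / 7.58×10⁻¹³ = 3.72×10⁴ Ω = 37.2 kΩ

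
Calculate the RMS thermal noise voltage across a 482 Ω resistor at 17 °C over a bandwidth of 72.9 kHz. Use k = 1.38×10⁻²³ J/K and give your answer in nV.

750 nV

T = 17 °C + 273.15 = 290.15 K
V_n = √(4kTRB)
4kTRB = 4 × 1.38×10⁻²³ × 290.15 × 4.82×10² × 7.29×10⁴ = 5.63×10⁻¹³ V²
V_n = √(5.63×10⁻¹³) = 7.50×10⁻⁷ V = 750 nV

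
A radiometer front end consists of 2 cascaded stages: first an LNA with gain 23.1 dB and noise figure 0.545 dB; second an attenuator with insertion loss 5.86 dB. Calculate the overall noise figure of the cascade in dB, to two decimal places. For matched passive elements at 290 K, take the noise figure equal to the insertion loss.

0.60 dB

Convert to linear (a loss of L dB is a gain of −L dB): F_i = 10^(NF_i/10), G_i = 10^(G_i,dB/10)
  Stage 1: F_1 = 10^(0.545/10) = 1.134, G_1 = 10^(23.1/10) = 204.2
  Stage 2: F_2 = 10^(5.86/10) = 3.855, G_2 = 10^(−5.86/10) = 0.2594
Friis cascade:
  F = 1.134 + (3.855 − 1)/204.2 = 1.148
NF = 10 log₁₀(1.148) = 0.60 dB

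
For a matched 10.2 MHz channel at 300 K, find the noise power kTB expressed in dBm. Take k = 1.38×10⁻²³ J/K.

−103.7 dBm

P_n = kTB = 1.38×10⁻²³ × 300 × 1.02×10⁷ = 4.22×10⁻¹⁴ W
In dBm: 10 log₁₀(4.22×10⁻¹⁴ / 10⁻³) = −103.7 dBm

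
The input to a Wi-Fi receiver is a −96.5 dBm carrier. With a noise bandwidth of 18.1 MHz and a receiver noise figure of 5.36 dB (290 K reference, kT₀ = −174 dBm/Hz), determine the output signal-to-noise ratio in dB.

Noise floor: N = −174 + 10 log₁₀(B) + NF
10 log₁₀(1.81×10⁷) = 72.58 dB
N = −174 + 72.58 + 5.36 = −96.06 dBm
SNR = P_sig − N = −96.5 − (−96.06) = −0.44 dB → −0.4 dB

−0.4 dB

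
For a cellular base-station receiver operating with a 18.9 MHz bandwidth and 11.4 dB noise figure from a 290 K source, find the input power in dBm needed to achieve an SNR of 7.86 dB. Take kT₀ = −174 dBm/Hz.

−82.0 dBm

Sensitivity = −174 + 10 log₁₀(B) + NF + SNR_min
= −174 + 72.76 + 11.4 + 7.86
= −81.98 dBm → −82.0 dBm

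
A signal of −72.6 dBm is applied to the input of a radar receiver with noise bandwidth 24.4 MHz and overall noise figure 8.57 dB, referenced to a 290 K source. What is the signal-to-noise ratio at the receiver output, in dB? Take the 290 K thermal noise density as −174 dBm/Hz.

Noise floor: N = −174 + 10 log₁₀(B) + NF
10 log₁₀(2.44×10⁷) = 73.87 dB
N = −174 + 73.87 + 8.57 = −91.56 dBm
SNR = P_sig − N = −72.6 − (−91.56) = 18.96 dB → 19.0 dB

19.0 dB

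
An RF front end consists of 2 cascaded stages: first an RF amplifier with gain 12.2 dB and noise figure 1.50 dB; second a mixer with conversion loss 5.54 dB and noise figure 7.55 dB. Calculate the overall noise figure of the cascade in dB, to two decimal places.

2.29 dB

Convert to linear (a loss of L dB is a gain of −L dB): F_i = 10^(NF_i/10), G_i = 10^(G_i,dB/10)
  Stage 1: F_1 = 10^(1.50/10) = 1.413, G_1 = 10^(12.2/10) = 16.60
  Stage 2: F_2 = 10^(7.55/10) = 5.689, G_2 = 10^(−5.54/10) = 0.2793
Friis cascade:
  F = 1.413 + (5.689 − 1)/16.60 = 1.695
NF = 10 log₁₀(1.695) = 2.29 dB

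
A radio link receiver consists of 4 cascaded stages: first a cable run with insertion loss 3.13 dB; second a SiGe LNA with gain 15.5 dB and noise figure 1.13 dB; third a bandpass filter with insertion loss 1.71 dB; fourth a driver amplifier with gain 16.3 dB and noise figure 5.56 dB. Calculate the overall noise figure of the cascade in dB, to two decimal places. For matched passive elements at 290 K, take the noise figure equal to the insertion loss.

4.65 dB

Convert to linear (a loss of L dB is a gain of −L dB): F_i = 10^(NF_i/10), G_i = 10^(G_i,dB/10)
  Stage 1: F_1 = 10^(3.13/10) = 2.056, G_1 = 10^(−3.13/10) = 0.4864
  Stage 2: F_2 = 10^(1.13/10) = 1.297, G_2 = 10^(15.5/10) = 35.48
  Stage 3: F_3 = 10^(1.71/10) = 1.483, G_3 = 10^(−1.71/10) = 0.6745
  Stage 4: F_4 = 10^(5.56/10) = 3.597, G_4 = 10^(16.3/10) = 42.66
Friis cascade:
  F = 2.056 + (1.297 − 1)/0.4864 + (1.483 − 1)/17.26 + (3.597 − 1)/11.64 = 2.918
NF = 10 log₁₀(2.918) = 4.65 dB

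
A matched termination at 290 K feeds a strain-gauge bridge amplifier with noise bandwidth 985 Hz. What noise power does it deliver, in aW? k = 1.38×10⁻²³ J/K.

P_n = kTB = 1.38×10⁻²³ × 290 × 9.85×10² = 3.94×10⁻¹⁸ W = 3.94 aW

3.94 aW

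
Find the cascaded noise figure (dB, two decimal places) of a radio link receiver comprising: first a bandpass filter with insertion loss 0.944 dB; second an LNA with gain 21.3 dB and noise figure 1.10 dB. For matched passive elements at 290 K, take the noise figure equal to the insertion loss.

2.04 dB

Convert to linear (a loss of L dB is a gain of −L dB): F_i = 10^(NF_i/10), G_i = 10^(G_i,dB/10)
  Stage 1: F_1 = 10^(0.944/10) = 1.243, G_1 = 10^(−0.944/10) = 0.8046
  Stage 2: F_2 = 10^(1.10/10) = 1.288, G_2 = 10^(21.3/10) = 134.9
Friis cascade:
  F = 1.243 + (1.288 − 1)/0.8046 = 1.601
NF = 10 log₁₀(1.601) = 2.04 dB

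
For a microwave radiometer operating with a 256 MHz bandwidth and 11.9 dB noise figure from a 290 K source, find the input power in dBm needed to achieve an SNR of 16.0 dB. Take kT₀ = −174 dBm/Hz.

Sensitivity = −174 + 10 log₁₀(B) + NF + SNR_min
= −174 + 84.08 + 11.9 + 16.0
= −62.02 dBm → −62.0 dBm

−62.0 dBm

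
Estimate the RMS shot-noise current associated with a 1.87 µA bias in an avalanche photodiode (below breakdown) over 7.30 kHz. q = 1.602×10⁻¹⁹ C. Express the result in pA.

66.1 pA

I_n = √(2qI·B)
2qI·B = 2 × 1.602×10⁻¹⁹ × 1.87×10⁻⁶ × 7.30×10³ = 4.37×10⁻²¹ A²
I_n = √(4.37×10⁻²¹) = 6.61×10⁻¹¹ A = 66.1 pA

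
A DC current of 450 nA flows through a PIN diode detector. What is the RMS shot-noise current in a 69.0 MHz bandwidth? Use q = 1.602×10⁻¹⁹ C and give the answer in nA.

I_n = √(2qI·B)
2qI·B = 2 × 1.602×10⁻¹⁹ × 4.50×10⁻⁷ × 6.90×10⁷ = 9.95×10⁻¹⁸ A²
I_n = √(9.95×10⁻¹⁸) = 3.15×10⁻⁹ A = 3.15 nA

3.15 nA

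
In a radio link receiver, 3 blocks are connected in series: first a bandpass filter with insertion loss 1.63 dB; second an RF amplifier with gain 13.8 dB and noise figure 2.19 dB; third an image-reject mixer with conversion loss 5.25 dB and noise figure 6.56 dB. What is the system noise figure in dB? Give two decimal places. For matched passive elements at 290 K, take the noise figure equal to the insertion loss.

Convert to linear (a loss of L dB is a gain of −L dB): F_i = 10^(NF_i/10), G_i = 10^(G_i,dB/10)
  Stage 1: F_1 = 10^(1.63/10) = 1.455, G_1 = 10^(−1.63/10) = 0.6871
  Stage 2: F_2 = 10^(2.19/10) = 1.656, G_2 = 10^(13.8/10) = 23.99
  Stage 3: F_3 = 10^(6.56/10) = 4.529, G_3 = 10^(−5.25/10) = 0.2985
Friis cascade:
  F = 1.455 + (1.656 − 1)/0.6871 + (4.529 − 1)/16.48 = 2.624
NF = 10 log₁₀(2.624) = 4.19 dB

4.19 dB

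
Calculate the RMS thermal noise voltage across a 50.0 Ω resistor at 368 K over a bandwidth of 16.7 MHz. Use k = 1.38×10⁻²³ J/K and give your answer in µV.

4.12 µV

V_n = √(4kTRB)
4kTRB = 4 × 1.38×10⁻²³ × 368 × 5.00×10¹ × 1.67×10⁷ = 1.70×10⁻¹¹ V²
V_n = √(1.70×10⁻¹¹) = 4.12×10⁻⁶ V = 4.12 µV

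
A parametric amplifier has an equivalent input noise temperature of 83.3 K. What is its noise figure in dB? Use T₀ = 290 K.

1.10 dB

F = 1 + T_e/T₀ = 1 + 83.3/290 = 1.28724
NF = 10 log₁₀(1.28724) = 1.10 dB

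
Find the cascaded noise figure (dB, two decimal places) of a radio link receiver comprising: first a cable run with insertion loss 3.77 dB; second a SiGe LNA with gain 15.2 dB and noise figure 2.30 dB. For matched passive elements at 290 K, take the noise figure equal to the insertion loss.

Convert to linear (a loss of L dB is a gain of −L dB): F_i = 10^(NF_i/10), G_i = 10^(G_i,dB/10)
  Stage 1: F_1 = 10^(3.77/10) = 2.382, G_1 = 10^(−3.77/10) = 0.4198
  Stage 2: F_2 = 10^(2.30/10) = 1.698, G_2 = 10^(15.2/10) = 33.11
Friis cascade:
  F = 2.382 + (1.698 − 1)/0.4198 = 4.046
NF = 10 log₁₀(4.046) = 6.07 dB

6.07 dB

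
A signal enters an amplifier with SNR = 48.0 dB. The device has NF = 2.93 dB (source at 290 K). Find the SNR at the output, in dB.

45.07 dB

By definition F = SNR_in/SNR_out, so in dB: SNR_out = SNR_in − NF
SNR_out = 48.0 − 2.93 = 45.07 dB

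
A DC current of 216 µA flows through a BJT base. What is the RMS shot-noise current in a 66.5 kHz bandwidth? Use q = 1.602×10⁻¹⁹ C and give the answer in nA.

2.15 nA

I_n = √(2qI·B)
2qI·B = 2 × 1.602×10⁻¹⁹ × 2.16×10⁻⁴ × 6.65×10⁴ = 4.60×10⁻¹⁸ A²
I_n = √(4.60×10⁻¹⁸) = 2.15×10⁻⁹ A = 2.15 nA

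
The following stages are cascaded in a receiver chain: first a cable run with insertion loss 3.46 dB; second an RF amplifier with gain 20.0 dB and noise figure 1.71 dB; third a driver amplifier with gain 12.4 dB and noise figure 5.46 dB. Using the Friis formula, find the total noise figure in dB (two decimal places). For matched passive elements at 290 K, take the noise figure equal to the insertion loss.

5.24 dB

Convert to linear (a loss of L dB is a gain of −L dB): F_i = 10^(NF_i/10), G_i = 10^(G_i,dB/10)
  Stage 1: F_1 = 10^(3.46/10) = 2.218, G_1 = 10^(−3.46/10) = 0.4508
  Stage 2: F_2 = 10^(1.71/10) = 1.483, G_2 = 10^(20.0/10) = 100.0
  Stage 3: F_3 = 10^(5.46/10) = 3.516, G_3 = 10^(12.4/10) = 17.38
Friis cascade:
  F = 2.218 + (1.483 − 1)/0.4508 + (3.516 − 1)/45.08 = 3.344
NF = 10 log₁₀(3.344) = 5.24 dB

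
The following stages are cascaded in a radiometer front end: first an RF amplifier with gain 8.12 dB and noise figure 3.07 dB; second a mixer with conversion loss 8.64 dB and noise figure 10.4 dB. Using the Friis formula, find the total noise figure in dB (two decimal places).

Convert to linear (a loss of L dB is a gain of −L dB): F_i = 10^(NF_i/10), G_i = 10^(G_i,dB/10)
  Stage 1: F_1 = 10^(3.07/10) = 2.028, G_1 = 10^(8.12/10) = 6.486
  Stage 2: F_2 = 10^(10.4/10) = 10.96, G_2 = 10^(−8.64/10) = 0.1368
Friis cascade:
  F = 2.028 + (10.96 − 1)/6.486 = 3.564
NF = 10 log₁₀(3.564) = 5.52 dB

5.52 dB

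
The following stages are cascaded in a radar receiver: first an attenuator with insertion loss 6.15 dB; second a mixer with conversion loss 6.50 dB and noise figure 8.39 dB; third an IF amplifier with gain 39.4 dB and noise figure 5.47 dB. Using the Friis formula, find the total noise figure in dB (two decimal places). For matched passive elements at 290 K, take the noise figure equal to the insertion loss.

Convert to linear (a loss of L dB is a gain of −L dB): F_i = 10^(NF_i/10), G_i = 10^(G_i,dB/10)
  Stage 1: F_1 = 10^(6.15/10) = 4.121, G_1 = 10^(−6.15/10) = 0.2427
  Stage 2: F_2 = 10^(8.39/10) = 6.902, G_2 = 10^(−6.50/10) = 0.2239
  Stage 3: F_3 = 10^(5.47/10) = 3.524, G_3 = 10^(39.4/10) = 8710
Friis cascade:
  F = 4.121 + (6.902 − 1)/0.2427 + (3.524 − 1)/0.05433 = 74.90
NF = 10 log₁₀(74.90) = 18.74 dB

18.74 dB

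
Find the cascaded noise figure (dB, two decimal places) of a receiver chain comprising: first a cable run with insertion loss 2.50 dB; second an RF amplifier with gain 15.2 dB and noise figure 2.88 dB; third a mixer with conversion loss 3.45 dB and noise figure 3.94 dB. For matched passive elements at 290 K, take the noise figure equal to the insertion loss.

Convert to linear (a loss of L dB is a gain of −L dB): F_i = 10^(NF_i/10), G_i = 10^(G_i,dB/10)
  Stage 1: F_1 = 10^(2.50/10) = 1.778, G_1 = 10^(−2.50/10) = 0.5623
  Stage 2: F_2 = 10^(2.88/10) = 1.941, G_2 = 10^(15.2/10) = 33.11
  Stage 3: F_3 = 10^(3.94/10) = 2.477, G_3 = 10^(−3.45/10) = 0.4519
Friis cascade:
  F = 1.778 + (1.941 − 1)/0.5623 + (2.477 − 1)/18.62 = 3.531
NF = 10 log₁₀(3.531) = 5.48 dB

5.48 dB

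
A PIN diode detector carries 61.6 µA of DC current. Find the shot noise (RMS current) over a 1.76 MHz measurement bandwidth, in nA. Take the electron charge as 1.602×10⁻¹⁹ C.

5.89 nA

I_n = √(2qI·B)
2qI·B = 2 × 1.602×10⁻¹⁹ × 6.16×10⁻⁵ × 1.76×10⁶ = 3.47×10⁻¹⁷ A²
I_n = √(3.47×10⁻¹⁷) = 5.89×10⁻⁹ A = 5.89 nA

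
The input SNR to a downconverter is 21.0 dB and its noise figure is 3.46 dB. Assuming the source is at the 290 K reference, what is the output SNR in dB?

By definition F = SNR_in/SNR_out, so in dB: SNR_out = SNR_in − NF
SNR_out = 21.0 − 3.46 = 17.54 dB

17.54 dB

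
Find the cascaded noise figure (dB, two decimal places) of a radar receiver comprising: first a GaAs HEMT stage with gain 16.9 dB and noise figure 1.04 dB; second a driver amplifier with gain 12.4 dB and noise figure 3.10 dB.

Convert to linear (a loss of L dB is a gain of −L dB): F_i = 10^(NF_i/10), G_i = 10^(G_i,dB/10)
  Stage 1: F_1 = 10^(1.04/10) = 1.271, G_1 = 10^(16.9/10) = 48.98
  Stage 2: F_2 = 10^(3.10/10) = 2.042, G_2 = 10^(12.4/10) = 17.38
Friis cascade:
  F = 1.271 + (2.042 − 1)/48.98 = 1.292
NF = 10 log₁₀(1.292) = 1.11 dB

1.11 dB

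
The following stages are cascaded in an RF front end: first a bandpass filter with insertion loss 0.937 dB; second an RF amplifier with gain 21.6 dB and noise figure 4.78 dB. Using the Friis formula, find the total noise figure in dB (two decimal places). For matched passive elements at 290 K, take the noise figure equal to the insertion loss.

Convert to linear (a loss of L dB is a gain of −L dB): F_i = 10^(NF_i/10), G_i = 10^(G_i,dB/10)
  Stage 1: F_1 = 10^(0.937/10) = 1.241, G_1 = 10^(−0.937/10) = 0.8059
  Stage 2: F_2 = 10^(4.78/10) = 3.006, G_2 = 10^(21.6/10) = 144.5
Friis cascade:
  F = 1.241 + (3.006 − 1)/0.8059 = 3.730
NF = 10 log₁₀(3.730) = 5.72 dB

5.72 dB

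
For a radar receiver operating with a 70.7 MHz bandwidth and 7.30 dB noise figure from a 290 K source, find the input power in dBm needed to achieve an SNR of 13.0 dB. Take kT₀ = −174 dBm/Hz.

Sensitivity = −174 + 10 log₁₀(B) + NF + SNR_min
= −174 + 78.49 + 7.30 + 13.0
= −75.21 dBm → −75.2 dBm

−75.2 dBm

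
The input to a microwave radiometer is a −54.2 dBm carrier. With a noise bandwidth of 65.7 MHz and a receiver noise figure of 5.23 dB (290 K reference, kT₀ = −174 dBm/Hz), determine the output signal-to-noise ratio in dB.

36.4 dB

Noise floor: N = −174 + 10 log₁₀(B) + NF
10 log₁₀(6.57×10⁷) = 78.18 dB
N = −174 + 78.18 + 5.23 = −90.59 dBm
SNR = P_sig − N = −54.2 − (−90.59) = 36.39 dB → 36.4 dB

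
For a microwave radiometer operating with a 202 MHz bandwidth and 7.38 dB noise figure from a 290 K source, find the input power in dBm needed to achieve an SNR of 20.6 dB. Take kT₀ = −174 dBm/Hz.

−63.0 dBm

Sensitivity = −174 + 10 log₁₀(B) + NF + SNR_min
= −174 + 83.05 + 7.38 + 20.6
= −62.97 dBm → −63.0 dBm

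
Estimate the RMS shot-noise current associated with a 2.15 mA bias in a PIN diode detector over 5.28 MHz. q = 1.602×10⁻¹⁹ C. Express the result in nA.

60.3 nA

I_n = √(2qI·B)
2qI·B = 2 × 1.602×10⁻¹⁹ × 2.15×10⁻³ × 5.28×10⁶ = 3.64×10⁻¹⁵ A²
I_n = √(3.64×10⁻¹⁵) = 6.03×10⁻⁸ A = 60.3 nA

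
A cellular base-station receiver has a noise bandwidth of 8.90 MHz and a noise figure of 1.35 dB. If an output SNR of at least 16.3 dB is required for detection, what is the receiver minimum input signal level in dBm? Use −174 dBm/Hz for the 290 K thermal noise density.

−86.9 dBm

Sensitivity = −174 + 10 log₁₀(B) + NF + SNR_min
= −174 + 69.49 + 1.35 + 16.3
= −86.86 dBm → −86.9 dBm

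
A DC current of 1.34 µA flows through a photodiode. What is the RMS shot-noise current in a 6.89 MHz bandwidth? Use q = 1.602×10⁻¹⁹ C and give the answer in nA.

1.72 nA

I_n = √(2qI·B)
2qI·B = 2 × 1.602×10⁻¹⁹ × 1.34×10⁻⁶ × 6.89×10⁶ = 2.96×10⁻¹⁸ A²
I_n = √(2.96×10⁻¹⁸) = 1.72×10⁻⁹ A = 1.72 nA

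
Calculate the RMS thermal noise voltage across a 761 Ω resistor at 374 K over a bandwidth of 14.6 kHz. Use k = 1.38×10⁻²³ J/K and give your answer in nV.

V_n = √(4kTRB)
4kTRB = 4 × 1.38×10⁻²³ × 374 × 7.61×10² × 1.46×10⁴ = 2.29×10⁻¹³ V²
V_n = √(2.29×10⁻¹³) = 4.79×10⁻⁷ V = 479 nV

479 nV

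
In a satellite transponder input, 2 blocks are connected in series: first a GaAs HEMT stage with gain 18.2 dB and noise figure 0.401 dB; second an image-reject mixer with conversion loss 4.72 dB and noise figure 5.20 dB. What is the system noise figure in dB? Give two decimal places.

Convert to linear (a loss of L dB is a gain of −L dB): F_i = 10^(NF_i/10), G_i = 10^(G_i,dB/10)
  Stage 1: F_1 = 10^(0.401/10) = 1.097, G_1 = 10^(18.2/10) = 66.07
  Stage 2: F_2 = 10^(5.20/10) = 3.311, G_2 = 10^(−4.72/10) = 0.3373
Friis cascade:
  F = 1.097 + (3.311 − 1)/66.07 = 1.132
NF = 10 log₁₀(1.132) = 0.54 dB

0.54 dB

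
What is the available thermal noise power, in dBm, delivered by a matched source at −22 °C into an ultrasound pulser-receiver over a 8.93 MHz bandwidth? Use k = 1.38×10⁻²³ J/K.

T = −22 °C + 273.15 = 251.15 K
P_n = kTB = 1.38×10⁻²³ × 251.15 × 8.93×10⁶ = 3.10×10⁻¹⁴ W
In dBm: 10 log₁₀(3.10×10⁻¹⁴ / 10⁻³) = −105.1 dBm

−105.1 dBm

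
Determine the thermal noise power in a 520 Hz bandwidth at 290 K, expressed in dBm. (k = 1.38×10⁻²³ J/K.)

−146.8 dBm

P_n = kTB = 1.38×10⁻²³ × 290 × 5.20×10² = 2.08×10⁻¹⁸ W
In dBm: 10 log₁₀(2.08×10⁻¹⁸ / 10⁻³) = −146.8 dBm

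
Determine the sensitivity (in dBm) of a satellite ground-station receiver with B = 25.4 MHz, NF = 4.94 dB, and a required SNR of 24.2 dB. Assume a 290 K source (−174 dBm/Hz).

−70.8 dBm

Sensitivity = −174 + 10 log₁₀(B) + NF + SNR_min
= −174 + 74.05 + 4.94 + 24.2
= −70.81 dBm → −70.8 dBm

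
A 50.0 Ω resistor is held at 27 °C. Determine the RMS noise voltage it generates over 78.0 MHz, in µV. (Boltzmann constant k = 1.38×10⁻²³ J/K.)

T = 27 °C + 273.15 = 300.15 K
V_n = √(4kTRB)
4kTRB = 4 × 1.38×10⁻²³ × 300.15 × 5.00×10¹ × 7.80×10⁷ = 6.46×10⁻¹¹ V²
V_n = √(6.46×10⁻¹¹) = 8.04×10⁻⁶ V = 8.04 µV

8.04 µV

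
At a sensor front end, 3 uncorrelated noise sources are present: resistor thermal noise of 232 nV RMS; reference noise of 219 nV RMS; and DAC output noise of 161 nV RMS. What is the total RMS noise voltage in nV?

357 nV

Uncorrelated sources add in power (mean-square): V_tot = √(ΣV_i²)
V_tot = √[(2.32×10⁻⁷)² + (2.19×10⁻⁷)² + (1.61×10⁻⁷)²] = 3.57×10⁻⁷ V = 357 nV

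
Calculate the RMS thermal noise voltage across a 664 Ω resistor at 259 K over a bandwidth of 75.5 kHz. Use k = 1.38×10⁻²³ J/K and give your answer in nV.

V_n = √(4kTRB)
4kTRB = 4 × 1.38×10⁻²³ × 259 × 6.64×10² × 7.55×10⁴ = 7.17×10⁻¹³ V²
V_n = √(7.17×10⁻¹³) = 8.47×10⁻⁷ V = 847 nV

847 nV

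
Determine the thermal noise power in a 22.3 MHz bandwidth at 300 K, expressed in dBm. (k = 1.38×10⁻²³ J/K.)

P_n = kTB = 1.38×10⁻²³ × 300 × 2.23×10⁷ = 9.23×10⁻¹⁴ W
In dBm: 10 log₁₀(9.23×10⁻¹⁴ / 10⁻³) = −100.3 dBm

−100.3 dBm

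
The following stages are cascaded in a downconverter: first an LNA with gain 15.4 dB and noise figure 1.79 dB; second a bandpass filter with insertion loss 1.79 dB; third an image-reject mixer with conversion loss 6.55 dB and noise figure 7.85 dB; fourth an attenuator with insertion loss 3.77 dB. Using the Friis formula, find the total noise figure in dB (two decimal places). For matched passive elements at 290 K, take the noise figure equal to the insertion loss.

Convert to linear (a loss of L dB is a gain of −L dB): F_i = 10^(NF_i/10), G_i = 10^(G_i,dB/10)
  Stage 1: F_1 = 10^(1.79/10) = 1.510, G_1 = 10^(15.4/10) = 34.67
  Stage 2: F_2 = 10^(1.79/10) = 1.510, G_2 = 10^(−1.79/10) = 0.6622
  Stage 3: F_3 = 10^(7.85/10) = 6.095, G_3 = 10^(−6.55/10) = 0.2213
  Stage 4: F_4 = 10^(3.77/10) = 2.382, G_4 = 10^(−3.77/10) = 0.4198
Friis cascade:
  F = 1.510 + (1.510 − 1)/34.67 + (6.095 − 1)/22.96 + (2.382 − 1)/5.082 = 2.019
NF = 10 log₁₀(2.019) = 3.05 dB

3.05 dB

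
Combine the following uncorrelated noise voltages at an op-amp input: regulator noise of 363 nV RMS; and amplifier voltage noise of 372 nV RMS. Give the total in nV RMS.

Uncorrelated sources add in power (mean-square): V_tot = √(ΣV_i²)
V_tot = √[(3.63×10⁻⁷)² + (3.72×10⁻⁷)²] = 5.20×10⁻⁷ V = 520 nV

520 nV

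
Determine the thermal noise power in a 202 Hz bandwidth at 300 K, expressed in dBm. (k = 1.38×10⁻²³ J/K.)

P_n = kTB = 1.38×10⁻²³ × 300 × 2.02×10² = 8.36×10⁻¹⁹ W
In dBm: 10 log₁₀(8.36×10⁻¹⁹ / 10⁻³) = −150.8 dBm

−150.8 dBm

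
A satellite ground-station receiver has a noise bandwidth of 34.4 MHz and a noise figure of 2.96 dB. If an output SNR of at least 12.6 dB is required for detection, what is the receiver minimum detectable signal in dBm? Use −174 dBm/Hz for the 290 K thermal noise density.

Sensitivity = −174 + 10 log₁₀(B) + NF + SNR_min
= −174 + 75.37 + 2.96 + 12.6
= −83.07 dBm → −83.1 dBm

−83.1 dBm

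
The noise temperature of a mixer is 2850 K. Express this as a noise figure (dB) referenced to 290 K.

F = 1 + T_e/T₀ = 1 + 2850/290 = 10.8276
NF = 10 log₁₀(10.8276) = 10.35 dB

10.35 dB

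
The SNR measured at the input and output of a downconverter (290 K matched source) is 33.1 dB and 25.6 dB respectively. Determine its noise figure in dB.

7.5 dB

NF (dB) = SNR_in(dB) − SNR_out(dB) when the source is at T₀
NF = 33.1 − 25.6 = 7.5 dB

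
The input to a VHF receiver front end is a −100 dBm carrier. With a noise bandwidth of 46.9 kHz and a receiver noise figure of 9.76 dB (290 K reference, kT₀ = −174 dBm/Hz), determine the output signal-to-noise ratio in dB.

Noise floor: N = −174 + 10 log₁₀(B) + NF
10 log₁₀(4.69×10⁴) = 46.71 dB
N = −174 + 46.71 + 9.76 = −117.53 dBm
SNR = P_sig − N = −100 − (−117.53) = 17.53 dB → 17.5 dB

17.5 dB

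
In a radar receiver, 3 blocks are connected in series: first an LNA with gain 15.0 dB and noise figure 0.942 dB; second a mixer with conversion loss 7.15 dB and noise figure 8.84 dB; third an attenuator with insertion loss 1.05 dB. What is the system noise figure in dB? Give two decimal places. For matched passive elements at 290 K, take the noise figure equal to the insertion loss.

Convert to linear (a loss of L dB is a gain of −L dB): F_i = 10^(NF_i/10), G_i = 10^(G_i,dB/10)
  Stage 1: F_1 = 10^(0.942/10) = 1.242, G_1 = 10^(15.0/10) = 31.62
  Stage 2: F_2 = 10^(8.84/10) = 7.656, G_2 = 10^(−7.15/10) = 0.1928
  Stage 3: F_3 = 10^(1.05/10) = 1.274, G_3 = 10^(−1.05/10) = 0.7852
Friis cascade:
  F = 1.242 + (7.656 − 1)/31.62 + (1.274 − 1)/6.095 = 1.498
NF = 10 log₁₀(1.498) = 1.75 dB

1.75 dB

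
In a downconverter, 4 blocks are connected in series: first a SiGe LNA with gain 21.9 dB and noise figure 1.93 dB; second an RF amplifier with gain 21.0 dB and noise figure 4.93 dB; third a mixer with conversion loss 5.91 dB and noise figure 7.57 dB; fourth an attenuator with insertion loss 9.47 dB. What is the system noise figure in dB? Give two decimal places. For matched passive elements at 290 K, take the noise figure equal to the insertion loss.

Convert to linear (a loss of L dB is a gain of −L dB): F_i = 10^(NF_i/10), G_i = 10^(G_i,dB/10)
  Stage 1: F_1 = 10^(1.93/10) = 1.560, G_1 = 10^(21.9/10) = 154.9
  Stage 2: F_2 = 10^(4.93/10) = 3.112, G_2 = 10^(21.0/10) = 125.9
  Stage 3: F_3 = 10^(7.57/10) = 5.715, G_3 = 10^(−5.91/10) = 0.2564
  Stage 4: F_4 = 10^(9.47/10) = 8.851, G_4 = 10^(−9.47/10) = 0.1130
Friis cascade:
  F = 1.560 + (3.112 − 1)/154.9 + (5.715 − 1)/1.950×10⁴ + (8.851 − 1)/5000 = 1.575
NF = 10 log₁₀(1.575) = 1.97 dB

1.97 dB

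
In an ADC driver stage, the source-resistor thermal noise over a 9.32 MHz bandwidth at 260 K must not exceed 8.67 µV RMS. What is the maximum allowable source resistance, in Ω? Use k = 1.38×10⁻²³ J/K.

Johnson–Nyquist: V_n = √(4kTRB) ⇒ R = V_n² / (4kTB)
4kTB = 4 × 1.38×10⁻²³ × 260 × 9.32×10⁶ = 1.34×10⁻¹³
R = (8.67×10⁻⁶)² / 1.34×10⁻¹³ = 5.62×10² Ω = 562 Ω

562 Ω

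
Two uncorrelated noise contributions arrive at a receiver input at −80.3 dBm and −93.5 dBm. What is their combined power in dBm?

Convert to linear, add, convert back:
P₁ = 9.33×10⁻¹² W, P₂ = 4.47×10⁻¹³ W
P_tot = 9.78×10⁻¹² W → 10 log₁₀(P_tot / 10⁻³) = −80.1 dBm

−80.1 dBm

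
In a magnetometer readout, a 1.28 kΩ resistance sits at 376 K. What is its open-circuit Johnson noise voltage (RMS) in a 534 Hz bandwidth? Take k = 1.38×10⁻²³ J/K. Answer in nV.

V_n = √(4kTRB)
4kTRB = 4 × 1.38×10⁻²³ × 376 × 1.28×10³ × 5.34×10² = 1.42×10⁻¹⁴ V²
V_n = √(1.42×10⁻¹⁴) = 1.19×10⁻⁷ V = 119 nV

119 nV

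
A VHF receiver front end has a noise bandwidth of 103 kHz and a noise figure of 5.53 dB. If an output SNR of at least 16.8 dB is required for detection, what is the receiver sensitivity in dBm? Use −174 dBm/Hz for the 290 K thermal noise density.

Sensitivity = −174 + 10 log₁₀(B) + NF + SNR_min
= −174 + 50.13 + 5.53 + 16.8
= −101.54 dBm → −101.5 dBm

−101.5 dBm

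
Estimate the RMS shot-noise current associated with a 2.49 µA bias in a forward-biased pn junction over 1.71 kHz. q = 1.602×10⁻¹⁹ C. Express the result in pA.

36.9 pA

I_n = √(2qI·B)
2qI·B = 2 × 1.602×10⁻¹⁹ × 2.49×10⁻⁶ × 1.71×10³ = 1.36×10⁻²¹ A²
I_n = √(1.36×10⁻²¹) = 3.69×10⁻¹¹ A = 36.9 pA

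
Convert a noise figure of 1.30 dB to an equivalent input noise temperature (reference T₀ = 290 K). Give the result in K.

101 K

F = 10^(1.30/10) = 1.34896
T_e = (F − 1)·T₀ = (1.34896 − 1) × 290 = 101 K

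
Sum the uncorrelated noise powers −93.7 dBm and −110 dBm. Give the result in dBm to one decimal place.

−93.6 dBm

Convert to linear, add, convert back:
P₁ = 4.27×10⁻¹³ W, P₂ = 1.00×10⁻¹⁴ W
P_tot = 4.37×10⁻¹³ W → 10 log₁₀(P_tot / 10⁻³) = −93.6 dBm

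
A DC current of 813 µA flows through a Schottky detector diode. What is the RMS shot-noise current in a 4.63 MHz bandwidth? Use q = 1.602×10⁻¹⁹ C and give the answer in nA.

I_n = √(2qI·B)
2qI·B = 2 × 1.602×10⁻¹⁹ × 8.13×10⁻⁴ × 4.63×10⁶ = 1.21×10⁻¹⁵ A²
I_n = √(1.21×10⁻¹⁵) = 3.47×10⁻⁸ A = 34.7 nA

34.7 nA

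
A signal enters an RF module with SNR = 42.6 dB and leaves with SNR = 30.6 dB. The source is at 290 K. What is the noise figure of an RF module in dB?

NF (dB) = SNR_in(dB) − SNR_out(dB) when the source is at T₀
NF = 42.6 − 30.6 = 12.0 dB

12.0 dB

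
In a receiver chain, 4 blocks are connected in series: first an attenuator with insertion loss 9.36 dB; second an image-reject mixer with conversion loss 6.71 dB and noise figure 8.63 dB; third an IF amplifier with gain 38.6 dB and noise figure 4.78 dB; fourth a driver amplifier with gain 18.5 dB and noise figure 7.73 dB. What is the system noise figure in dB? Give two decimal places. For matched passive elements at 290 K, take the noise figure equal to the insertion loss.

Convert to linear (a loss of L dB is a gain of −L dB): F_i = 10^(NF_i/10), G_i = 10^(G_i,dB/10)
  Stage 1: F_1 = 10^(9.36/10) = 8.630, G_1 = 10^(−9.36/10) = 0.1159
  Stage 2: F_2 = 10^(8.63/10) = 7.295, G_2 = 10^(−6.71/10) = 0.2133
  Stage 3: F_3 = 10^(4.78/10) = 3.006, G_3 = 10^(38.6/10) = 7244
  Stage 4: F_4 = 10^(7.73/10) = 5.929, G_4 = 10^(18.5/10) = 70.79
Friis cascade:
  F = 8.630 + (7.295 − 1)/0.1159 + (3.006 − 1)/0.02472 + (5.929 − 1)/179.1 = 144.1
NF = 10 log₁₀(144.1) = 21.59 dB

21.59 dB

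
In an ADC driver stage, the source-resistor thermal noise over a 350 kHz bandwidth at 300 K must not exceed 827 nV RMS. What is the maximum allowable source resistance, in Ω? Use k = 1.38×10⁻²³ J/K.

Johnson–Nyquist: V_n = √(4kTRB) ⇒ R = V_n² / (4kTB)
4kTB = 4 × 1.38×10⁻²³ × 300 × 3.50×10⁵ = 5.80×10⁻¹⁵
R = (8.27×10⁻⁷)² / 5.80×10⁻¹⁵ = 1.18×10² Ω = 118 Ω

118 Ω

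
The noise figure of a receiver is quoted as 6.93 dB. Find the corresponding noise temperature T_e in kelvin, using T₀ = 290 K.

1140 K

F = 10^(6.93/10) = 4.93174
T_e = (F − 1)·T₀ = (4.93174 − 1) × 290 = 1140 K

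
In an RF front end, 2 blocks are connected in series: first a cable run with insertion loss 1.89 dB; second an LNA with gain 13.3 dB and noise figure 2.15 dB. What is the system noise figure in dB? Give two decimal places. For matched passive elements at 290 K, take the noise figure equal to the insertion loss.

Convert to linear (a loss of L dB is a gain of −L dB): F_i = 10^(NF_i/10), G_i = 10^(G_i,dB/10)
  Stage 1: F_1 = 10^(1.89/10) = 1.545, G_1 = 10^(−1.89/10) = 0.6471
  Stage 2: F_2 = 10^(2.15/10) = 1.641, G_2 = 10^(13.3/10) = 21.38
Friis cascade:
  F = 1.545 + (1.641 − 1)/0.6471 = 2.535
NF = 10 log₁₀(2.535) = 4.04 dB

4.04 dB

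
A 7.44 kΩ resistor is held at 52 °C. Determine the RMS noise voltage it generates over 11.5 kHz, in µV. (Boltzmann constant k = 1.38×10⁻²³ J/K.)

1.24 µV

T = 52 °C + 273.15 = 325.15 K
V_n = √(4kTRB)
4kTRB = 4 × 1.38×10⁻²³ × 325.15 × 7.44×10³ × 1.15×10⁴ = 1.54×10⁻¹² V²
V_n = √(1.54×10⁻¹²) = 1.24×10⁻⁶ V = 1.24 µV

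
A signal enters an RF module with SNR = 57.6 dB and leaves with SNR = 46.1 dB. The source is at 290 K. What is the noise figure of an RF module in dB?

11.5 dB

NF (dB) = SNR_in(dB) − SNR_out(dB) when the source is at T₀
NF = 57.6 − 46.1 = 11.5 dB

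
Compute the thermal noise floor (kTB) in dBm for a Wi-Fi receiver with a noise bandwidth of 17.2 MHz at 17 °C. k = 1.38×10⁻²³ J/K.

−101.6 dBm

T = 17 °C + 273.15 = 290.15 K
P_n = kTB = 1.38×10⁻²³ × 290.15 × 1.72×10⁷ = 6.89×10⁻¹⁴ W
In dBm: 10 log₁₀(6.89×10⁻¹⁴ / 10⁻³) = −101.6 dBm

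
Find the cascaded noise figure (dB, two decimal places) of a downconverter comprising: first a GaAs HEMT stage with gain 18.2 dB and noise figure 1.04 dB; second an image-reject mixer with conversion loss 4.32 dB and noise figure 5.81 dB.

1.18 dB

Convert to linear (a loss of L dB is a gain of −L dB): F_i = 10^(NF_i/10), G_i = 10^(G_i,dB/10)
  Stage 1: F_1 = 10^(1.04/10) = 1.271, G_1 = 10^(18.2/10) = 66.07
  Stage 2: F_2 = 10^(5.81/10) = 3.811, G_2 = 10^(−4.32/10) = 0.3698
Friis cascade:
  F = 1.271 + (3.811 − 1)/66.07 = 1.313
NF = 10 log₁₀(1.313) = 1.18 dB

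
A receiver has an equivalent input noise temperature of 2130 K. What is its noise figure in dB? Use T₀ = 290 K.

F = 1 + T_e/T₀ = 1 + 2130/290 = 8.34483
NF = 10 log₁₀(8.34483) = 9.21 dB

9.21 dB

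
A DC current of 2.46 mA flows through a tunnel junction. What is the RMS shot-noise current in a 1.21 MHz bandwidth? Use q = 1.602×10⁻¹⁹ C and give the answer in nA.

30.9 nA

I_n = √(2qI·B)
2qI·B = 2 × 1.602×10⁻¹⁹ × 2.46×10⁻³ × 1.21×10⁶ = 9.54×10⁻¹⁶ A²
I_n = √(9.54×10⁻¹⁶) = 3.09×10⁻⁸ A = 30.9 nA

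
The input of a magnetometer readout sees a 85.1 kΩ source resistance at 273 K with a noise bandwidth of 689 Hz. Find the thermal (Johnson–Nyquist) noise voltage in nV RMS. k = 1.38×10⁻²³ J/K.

940 nV

V_n = √(4kTRB)
4kTRB = 4 × 1.38×10⁻²³ × 273 × 8.51×10⁴ × 6.89×10² = 8.84×10⁻¹³ V²
V_n = √(8.84×10⁻¹³) = 9.40×10⁻⁷ V = 940 nV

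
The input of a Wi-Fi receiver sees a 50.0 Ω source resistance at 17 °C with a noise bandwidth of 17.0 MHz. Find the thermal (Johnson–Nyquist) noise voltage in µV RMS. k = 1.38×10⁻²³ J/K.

T = 17 °C + 273.15 = 290.15 K
V_n = √(4kTRB)
4kTRB = 4 × 1.38×10⁻²³ × 290.15 × 5.00×10¹ × 1.70×10⁷ = 1.36×10⁻¹¹ V²
V_n = √(1.36×10⁻¹¹) = 3.69×10⁻⁶ V = 3.69 µV

3.69 µV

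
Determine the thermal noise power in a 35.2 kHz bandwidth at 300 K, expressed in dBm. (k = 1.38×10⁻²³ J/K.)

−128.4 dBm

P_n = kTB = 1.38×10⁻²³ × 300 × 3.52×10⁴ = 1.46×10⁻¹⁶ W
In dBm: 10 log₁₀(1.46×10⁻¹⁶ / 10⁻³) = −128.4 dBm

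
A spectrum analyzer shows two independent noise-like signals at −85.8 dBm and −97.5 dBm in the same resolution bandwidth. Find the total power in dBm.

Convert to linear, add, convert back:
P₁ = 2.63×10⁻¹² W, P₂ = 1.78×10⁻¹³ W
P_tot = 2.81×10⁻¹² W → 10 log₁₀(P_tot / 10⁻³) = −85.5 dBm

−85.5 dBm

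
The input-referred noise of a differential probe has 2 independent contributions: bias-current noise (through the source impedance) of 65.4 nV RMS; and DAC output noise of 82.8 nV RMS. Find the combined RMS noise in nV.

Uncorrelated sources add in power (mean-square): V_tot = √(ΣV_i²)
V_tot = √[(6.54×10⁻⁸)² + (8.28×10⁻⁸)²] = 1.06×10⁻⁷ V = 106 nV

106 nV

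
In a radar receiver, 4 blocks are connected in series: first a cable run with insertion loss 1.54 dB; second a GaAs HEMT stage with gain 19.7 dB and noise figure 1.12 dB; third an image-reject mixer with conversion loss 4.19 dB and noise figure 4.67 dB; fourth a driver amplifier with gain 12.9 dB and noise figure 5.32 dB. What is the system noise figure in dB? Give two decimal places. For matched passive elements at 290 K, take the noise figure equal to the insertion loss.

2.95 dB

Convert to linear (a loss of L dB is a gain of −L dB): F_i = 10^(NF_i/10), G_i = 10^(G_i,dB/10)
  Stage 1: F_1 = 10^(1.54/10) = 1.426, G_1 = 10^(−1.54/10) = 0.7015
  Stage 2: F_2 = 10^(1.12/10) = 1.294, G_2 = 10^(19.7/10) = 93.33
  Stage 3: F_3 = 10^(4.67/10) = 2.931, G_3 = 10^(−4.19/10) = 0.3811
  Stage 4: F_4 = 10^(5.32/10) = 3.404, G_4 = 10^(12.9/10) = 19.50
Friis cascade:
  F = 1.426 + (1.294 − 1)/0.7015 + (2.931 − 1)/65.46 + (3.404 − 1)/24.95 = 1.971
NF = 10 log₁₀(1.971) = 2.95 dB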